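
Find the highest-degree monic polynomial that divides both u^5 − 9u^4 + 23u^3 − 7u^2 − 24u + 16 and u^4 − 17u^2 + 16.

u^3 − 4u^2 − u + 4

By polynomial division,
  u^5 − 9u^4 + 23u^3 − 7u^2 − 24u + 16 = (u − 9)(u^4 − 17u^2 + 16) + (40u^3 − 160u^2 − 40u + 160)
  u^4 − 17u^2 + 16 = ((1/40)u + 1/10)(40u^3 − 160u^2 − 40u + 160) + (0)
Last nonzero remainder: 40u^3 − 160u^2 − 40u + 160. Dividing through by 40 gives the monic gcd u^3 − 4u^2 − u + 4.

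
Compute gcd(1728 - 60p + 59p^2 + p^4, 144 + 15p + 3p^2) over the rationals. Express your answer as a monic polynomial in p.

Euclidean algorithm in ℚ[p]:
  p^4 + 59p^2 - 60p + 1728 = ((1/3)p^2 - (5/3)p + 12)(3p^2 + 15p + 144) + (0)
Last nonzero remainder: 3p^2 + 15p + 144. Dividing through by 3 gives the monic gcd p^2 + 5p + 48.

48 + 5p + p^2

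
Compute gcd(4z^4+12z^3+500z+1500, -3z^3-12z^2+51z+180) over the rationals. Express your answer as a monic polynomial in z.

z^2+8z+15

Apply the Euclidean algorithm:
  4z^4+12z^3+500z+1500 = (-(4/3)z+4/3)(-3z^3-12z^2+51z+180) + (84z^2+672z+1260)
  -3z^3-12z^2+51z+180 = (-(1/28)z+1/7)(84z^2+672z+1260) + (0)
Last nonzero remainder: 84z^2+672z+1260. Dividing through by 84 gives the monic gcd z^2+8z+15.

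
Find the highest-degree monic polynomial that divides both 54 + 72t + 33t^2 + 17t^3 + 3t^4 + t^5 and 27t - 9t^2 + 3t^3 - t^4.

9 + t^2

By polynomial division,
  t^5 + 3t^4 + 17t^3 + 33t^2 + 72t + 54 = (-t - 6)(-t^4 + 3t^3 - 9t^2 + 27t) + (26t^3 + 6t^2 + 234t + 54)
  -t^4 + 3t^3 - 9t^2 + 27t = (-(1/26)t + 21/169)(26t^3 + 6t^2 + 234t + 54) + (-(126/169)t^2 - 1134/169)
  26t^3 + 6t^2 + 234t + 54 = (-(2197/63)t - 169/21)(-(126/169)t^2 - 1134/169) + (0)
Last nonzero remainder: -(126/169)t^2 - 1134/169. Dividing through by -126/169 gives the monic gcd t^2 + 9.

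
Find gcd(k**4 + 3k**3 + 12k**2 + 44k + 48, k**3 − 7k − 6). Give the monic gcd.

Euclidean algorithm in ℚ[k]:
  k**4 + 3k**3 + 12k**2 + 44k + 48 = (k + 3)(k**3 − 7k − 6) + (19k**2 + 71k + 66)
  k**3 − 7k − 6 = ((1/19)k − 71/361)(19k**2 + 71k + 66) + ((1260/361)k + 2520/361)
  19k**2 + 71k + 66 = ((6859/1260)k + 3971/420)((1260/361)k + 2520/361) + (0)
Last nonzero remainder: (1260/361)k + 2520/361. Dividing through by 1260/361 gives the monic gcd k + 2.

k + 2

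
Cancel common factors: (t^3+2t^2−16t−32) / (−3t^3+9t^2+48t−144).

(−t−2)/(3t−9)

Repeated division with remainder:
  t^3+2t^2−16t−32 = (−1/3)(−3t^3+9t^2+48t−144) + (5t^2−80)
  −3t^3+9t^2+48t−144 = (−(3/5)t+9/5)(5t^2−80) + (0)
Last nonzero remainder: 5t^2−80. Dividing through by 5 gives the monic gcd t^2−16.
Cancel t^2−16 from numerator and denominator to get the reduced form.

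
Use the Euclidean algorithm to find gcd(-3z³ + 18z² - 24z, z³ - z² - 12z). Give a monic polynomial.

z² - 4z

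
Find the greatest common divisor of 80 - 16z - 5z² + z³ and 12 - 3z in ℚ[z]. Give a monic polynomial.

Repeated division with remainder:
  z³ - 5z² - 16z + 80 = (-(1/3)z² + (1/3)z + 20/3)(-3z + 12) + (0)
Last nonzero remainder: -3z + 12. Dividing through by -3 gives the monic gcd z - 4.

-4 + z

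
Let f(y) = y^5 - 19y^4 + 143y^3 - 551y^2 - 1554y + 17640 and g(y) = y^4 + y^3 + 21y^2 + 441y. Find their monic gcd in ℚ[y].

y^2 - 6y + 63

Euclidean algorithm in ℚ[y]:
  y^5 - 19y^4 + 143y^3 - 551y^2 - 1554y + 17640 = (y - 20)(y^4 + y^3 + 21y^2 + 441y) + (142y^3 - 572y^2 + 7266y + 17640)
  y^4 + y^3 + 21y^2 + 441y = ((1/142)y + 357/10082)(142y^3 - 572y^2 + 7266y + 17640) + (-(49980/5041)y^2 + (299880/5041)y - 3148740/5041)
  142y^3 - 572y^2 + 7266y + 17640 = (-(357911/24990)y - 10082/357)(-(49980/5041)y^2 + (299880/5041)y - 3148740/5041) + (0)
Last nonzero remainder: -(49980/5041)y^2 + (299880/5041)y - 3148740/5041. Dividing through by -49980/5041 gives the monic gcd y^2 - 6y + 63.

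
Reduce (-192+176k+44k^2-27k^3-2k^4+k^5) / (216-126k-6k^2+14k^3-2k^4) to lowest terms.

Apply the Euclidean algorithm:
  k^5-2k^4-27k^3+44k^2+176k-192 = (-(1/2)k-5/2)(-2k^4+14k^3-6k^2-126k+216) + (5k^3-34k^2-31k+348)
  -2k^4+14k^3-6k^2-126k+216 = (-(2/5)k+2/25)(5k^3-34k^2-31k+348) + (-(392/25)k^2+(392/25)k+4704/25)
  5k^3-34k^2-31k+348 = (-(125/392)k+725/392)(-(392/25)k^2+(392/25)k+4704/25) + (0)
Last nonzero remainder: -(392/25)k^2+(392/25)k+4704/25. Dividing through by -392/25 gives the monic gcd k^2-k-12.
Cancel k^2-k-12 from numerator and denominator to get the reduced form.

(-16+16k+k^2-k^3)/(18-12k+2k^2)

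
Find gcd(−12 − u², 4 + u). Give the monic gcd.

Repeated division with remainder:
  −u² − 12 = (−u + 4)(u + 4) + (−28)
  u + 4 = (−(1/28)u − 1/7)(−28) + (0)
The last nonzero remainder is the constant −28, so the polynomials are coprime and gcd = 1.

1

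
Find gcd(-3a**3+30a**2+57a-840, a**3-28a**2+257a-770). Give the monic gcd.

a-7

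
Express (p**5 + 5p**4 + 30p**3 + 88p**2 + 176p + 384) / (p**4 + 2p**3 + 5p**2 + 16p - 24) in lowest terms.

(p**2 + 2p + 16)/(p - 1)

Repeated division with remainder:
  p**5 + 5p**4 + 30p**3 + 88p**2 + 176p + 384 = (p + 3)(p**4 + 2p**3 + 5p**2 + 16p - 24) + (19p**3 + 57p**2 + 152p + 456)
  p**4 + 2p**3 + 5p**2 + 16p - 24 = ((1/19)p - 1/19)(19p**3 + 57p**2 + 152p + 456) + (0)
Last nonzero remainder: 19p**3 + 57p**2 + 152p + 456. Dividing through by 19 gives the monic gcd p**3 + 3p**2 + 8p + 24.
Cancel p**3 + 3p**2 + 8p + 24 from numerator and denominator to get the reduced form.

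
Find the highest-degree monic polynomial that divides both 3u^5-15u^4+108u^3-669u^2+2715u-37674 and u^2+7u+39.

Apply the Euclidean algorithm:
  3u^5-15u^4+108u^3-669u^2+2715u-37674 = (3u^3-36u^2+243u-966)(u^2+7u+39) + (0)
The last nonzero remainder u^2+7u+39 is already monic.

u^2+7u+39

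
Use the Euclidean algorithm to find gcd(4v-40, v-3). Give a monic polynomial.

1

By polynomial division,
  4v-40 = (4)(v-3) + (-28)
  v-3 = (-(1/28)v+3/28)(-28) + (0)
The last nonzero remainder is the constant -28, so the polynomials are coprime and gcd = 1.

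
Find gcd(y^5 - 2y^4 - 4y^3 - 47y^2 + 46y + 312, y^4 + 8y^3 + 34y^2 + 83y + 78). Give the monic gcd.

Euclidean algorithm in ℚ[y]:
  y^5 - 2y^4 - 4y^3 - 47y^2 + 46y + 312 = (y - 10)(y^4 + 8y^3 + 34y^2 + 83y + 78) + (42y^3 + 210y^2 + 798y + 1092)
  y^4 + 8y^3 + 34y^2 + 83y + 78 = ((1/42)y + 1/14)(42y^3 + 210y^2 + 798y + 1092) + (0)
Last nonzero remainder: 42y^3 + 210y^2 + 798y + 1092. Dividing through by 42 gives the monic gcd y^3 + 5y^2 + 19y + 26.

y^3 + 5y^2 + 19y + 26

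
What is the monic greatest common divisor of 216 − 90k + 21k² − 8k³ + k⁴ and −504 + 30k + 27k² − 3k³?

Euclidean algorithm in ℚ[k]:
  k⁴ − 8k³ + 21k² − 90k + 216 = (−(1/3)k − 1/3)(−3k³ + 27k² + 30k − 504) + (40k² − 248k + 48)
  −3k³ + 27k² + 30k − 504 = (−(3/40)k + 21/100)(40k² − 248k + 48) + ((2142/25)k − 12852/25)
  40k² − 248k + 48 = ((500/1071)k − 100/1071)((2142/25)k − 12852/25) + (0)
Last nonzero remainder: (2142/25)k − 12852/25. Dividing through by 2142/25 gives the monic gcd k − 6.

−6 + k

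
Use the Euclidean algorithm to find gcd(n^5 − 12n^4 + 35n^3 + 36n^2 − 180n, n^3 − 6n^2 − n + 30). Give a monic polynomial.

Repeated division with remainder:
  n^5 − 12n^4 + 35n^3 + 36n^2 − 180n = (n^2 − 6n)(n^3 − 6n^2 − n + 30) + (0)
The last nonzero remainder n^3 − 6n^2 − n + 30 is already monic.

n^3 − 6n^2 − n + 30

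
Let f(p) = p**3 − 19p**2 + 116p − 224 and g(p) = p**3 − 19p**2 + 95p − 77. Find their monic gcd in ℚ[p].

p − 7

Apply the Euclidean algorithm:
  p**3 − 19p**2 + 116p − 224 = (p**3 − 19p**2 + 95p − 77) + (21p − 147)
  p**3 − 19p**2 + 95p − 77 = ((1/21)p**2 − (4/7)p + 11/21)(21p − 147) + (0)
Last nonzero remainder: 21p − 147. Dividing through by 21 gives the monic gcd p − 7.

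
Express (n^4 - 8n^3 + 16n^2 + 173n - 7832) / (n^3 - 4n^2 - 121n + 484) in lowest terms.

Apply the Euclidean algorithm:
  n^4 - 8n^3 + 16n^2 + 173n - 7832 = (n - 4)(n^3 - 4n^2 - 121n + 484) + (121n^2 - 795n - 5896)
  n^3 - 4n^2 - 121n + 484 = ((1/121)n + 311/14641)(121n^2 - 795n - 5896) + (-(810900/14641)n + 810900/1331)
  121n^2 - 795n - 5896 = (-(1771561/810900)n - 1961894/202725)(-(810900/14641)n + 810900/1331) + (0)
Last nonzero remainder: -(810900/14641)n + 810900/1331. Dividing through by -810900/14641 gives the monic gcd n - 11.
Cancel n - 11 from numerator and denominator to get the reduced form.

(n^3 + 3n^2 + 49n + 712)/(n^2 + 7n - 44)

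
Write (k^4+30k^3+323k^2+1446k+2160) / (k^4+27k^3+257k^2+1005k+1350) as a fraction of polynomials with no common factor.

(k+8)/(k+5)

Apply the Euclidean algorithm:
  k^4+30k^3+323k^2+1446k+2160 = (k^4+27k^3+257k^2+1005k+1350) + (3k^3+66k^2+441k+810)
  k^4+27k^3+257k^2+1005k+1350 = ((1/3)k+5/3)(3k^3+66k^2+441k+810) + (0)
Last nonzero remainder: 3k^3+66k^2+441k+810. Dividing through by 3 gives the monic gcd k^3+22k^2+147k+270.
Cancel k^3+22k^2+147k+270 from numerator and denominator to get the reduced form.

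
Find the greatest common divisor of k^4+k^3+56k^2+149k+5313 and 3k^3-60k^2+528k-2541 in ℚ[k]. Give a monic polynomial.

Euclidean algorithm in ℚ[k]:
  k^4+k^3+56k^2+149k+5313 = ((1/3)k+7)(3k^3-60k^2+528k-2541) + (300k^2-2700k+23100)
  3k^3-60k^2+528k-2541 = ((1/100)k-11/100)(300k^2-2700k+23100) + (0)
Last nonzero remainder: 300k^2-2700k+23100. Dividing through by 300 gives the monic gcd k^2-9k+77.

k^2-9k+77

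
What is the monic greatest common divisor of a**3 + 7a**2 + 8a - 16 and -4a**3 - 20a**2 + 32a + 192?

Euclidean algorithm in ℚ[a]:
  a**3 + 7a**2 + 8a - 16 = (-1/4)(-4a**3 - 20a**2 + 32a + 192) + (2a**2 + 16a + 32)
  -4a**3 - 20a**2 + 32a + 192 = (-2a + 6)(2a**2 + 16a + 32) + (0)
Last nonzero remainder: 2a**2 + 16a + 32. Dividing through by 2 gives the monic gcd a**2 + 8a + 16.

a**2 + 8a + 16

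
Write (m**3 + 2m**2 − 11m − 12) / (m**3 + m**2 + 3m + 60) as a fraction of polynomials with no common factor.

Repeated division with remainder:
  m**3 + 2m**2 − 11m − 12 = (m**3 + m**2 + 3m + 60) + (m**2 − 14m − 72)
  m**3 + m**2 + 3m + 60 = (m + 15)(m**2 − 14m − 72) + (285m + 1140)
  m**2 − 14m − 72 = ((1/285)m − 6/95)(285m + 1140) + (0)
Last nonzero remainder: 285m + 1140. Dividing through by 285 gives the monic gcd m + 4.
Cancel m + 4 from numerator and denominator to get the reduced form.

(m**2 − 2m − 3)/(m**2 − 3m + 15)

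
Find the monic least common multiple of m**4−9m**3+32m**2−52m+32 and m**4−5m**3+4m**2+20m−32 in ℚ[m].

m**5−7m**4+14m**3+12m**2−72m+64

By polynomial division,
  m**4−9m**3+32m**2−52m+32 = (m**4−5m**3+4m**2+20m−32) + (−4m**3+28m**2−72m+64)
  m**4−5m**3+4m**2+20m−32 = (−(1/4)m−1/2)(−4m**3+28m**2−72m+64) + (0)
Last nonzero remainder: −4m**3+28m**2−72m+64. Dividing through by −4 gives the monic gcd m**3−7m**2+18m−16.
Then lcm(f, g) = f·g / gcd(f, g); expanding and making the result monic gives the answer.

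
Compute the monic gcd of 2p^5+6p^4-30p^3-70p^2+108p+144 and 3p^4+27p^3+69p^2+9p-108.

Repeated division with remainder:
  2p^5+6p^4-30p^3-70p^2+108p+144 = ((2/3)p-4)(3p^4+27p^3+69p^2+9p-108) + (32p^3+200p^2+216p-288)
  3p^4+27p^3+69p^2+9p-108 = ((3/32)p+33/128)(32p^3+200p^2+216p-288) + (-(45/16)p^2-(315/16)p-135/4)
  32p^3+200p^2+216p-288 = (-(512/45)p+128/15)(-(45/16)p^2-(315/16)p-135/4) + (0)
Last nonzero remainder: -(45/16)p^2-(315/16)p-135/4. Dividing through by -45/16 gives the monic gcd p^2+7p+12.

p^2+7p+12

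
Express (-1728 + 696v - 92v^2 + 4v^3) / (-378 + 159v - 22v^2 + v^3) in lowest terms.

(-32 + 4v)/(-7 + v)

Euclidean algorithm in ℚ[v]:
  4v^3 - 92v^2 + 696v - 1728 = (4)(v^3 - 22v^2 + 159v - 378) + (-4v^2 + 60v - 216)
  v^3 - 22v^2 + 159v - 378 = (-(1/4)v + 7/4)(-4v^2 + 60v - 216) + (0)
Last nonzero remainder: -4v^2 + 60v - 216. Dividing through by -4 gives the monic gcd v^2 - 15v + 54.
Cancel v^2 - 15v + 54 from numerator and denominator to get the reduced form.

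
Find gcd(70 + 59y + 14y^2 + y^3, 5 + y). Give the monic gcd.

Repeated division with remainder:
  y^3 + 14y^2 + 59y + 70 = (y^2 + 9y + 14)(y + 5) + (0)
The last nonzero remainder y + 5 is already monic.

5 + y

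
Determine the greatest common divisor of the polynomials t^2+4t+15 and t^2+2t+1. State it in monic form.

1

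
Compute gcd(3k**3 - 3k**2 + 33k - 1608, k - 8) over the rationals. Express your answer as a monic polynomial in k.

k - 8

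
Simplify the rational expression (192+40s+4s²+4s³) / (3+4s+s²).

Repeated division with remainder:
  4s³+4s²+40s+192 = (4s-12)(s²+4s+3) + (76s+228)
  s²+4s+3 = ((1/76)s+1/76)(76s+228) + (0)
Last nonzero remainder: 76s+228. Dividing through by 76 gives the monic gcd s+3.
Cancel s+3 from numerator and denominator to get the reduced form.

(64-8s+4s²)/(1+s)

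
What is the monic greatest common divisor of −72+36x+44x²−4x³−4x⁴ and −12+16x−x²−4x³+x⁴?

6−5x−2x²+x³

By polynomial division,
  −4x⁴−4x³+44x²+36x−72 = (−4)(x⁴−4x³−x²+16x−12) + (−20x³+40x²+100x−120)
  x⁴−4x³−x²+16x−12 = (−(1/20)x+1/10)(−20x³+40x²+100x−120) + (0)
Last nonzero remainder: −20x³+40x²+100x−120. Dividing through by −20 gives the monic gcd x³−2x²−5x+6.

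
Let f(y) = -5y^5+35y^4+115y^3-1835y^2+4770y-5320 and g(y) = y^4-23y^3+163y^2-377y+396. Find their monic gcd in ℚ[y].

y^2-3y+4

Apply the Euclidean algorithm:
  -5y^5+35y^4+115y^3-1835y^2+4770y-5320 = (-5y-80)(y^4-23y^3+163y^2-377y+396) + (-910y^3+9320y^2-23410y+26360)
  y^4-23y^3+163y^2-377y+396 = (-(1/910)y+1161/82810)(-910y^3+9320y^2-23410y+26360) + ((54720/8281)y^2-(164160/8281)y+218880/8281)
  -910y^3+9320y^2-23410y+26360 = (-(753571/5472)y+5457179/5472)((54720/8281)y^2-(164160/8281)y+218880/8281) + (0)
Last nonzero remainder: (54720/8281)y^2-(164160/8281)y+218880/8281. Dividing through by 54720/8281 gives the monic gcd y^2-3y+4.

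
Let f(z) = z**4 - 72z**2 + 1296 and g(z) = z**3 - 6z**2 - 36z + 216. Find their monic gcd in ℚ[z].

z**3 - 6z**2 - 36z + 216

By polynomial division,
  z**4 - 72z**2 + 1296 = (z + 6)(z**3 - 6z**2 - 36z + 216) + (0)
The last nonzero remainder z**3 - 6z**2 - 36z + 216 is already monic.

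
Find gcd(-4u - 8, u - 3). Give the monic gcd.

1

Euclidean algorithm in ℚ[u]:
  -4u - 8 = (-4)(u - 3) + (-20)
  u - 3 = (-(1/20)u + 3/20)(-20) + (0)
The last nonzero remainder is the constant -20, so the polynomials are coprime and gcd = 1.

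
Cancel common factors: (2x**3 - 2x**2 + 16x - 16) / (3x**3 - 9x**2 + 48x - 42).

(2x**2 + 16)/(3x**2 - 6x + 42)

By polynomial division,
  2x**3 - 2x**2 + 16x - 16 = (2/3)(3x**3 - 9x**2 + 48x - 42) + (4x**2 - 16x + 12)
  3x**3 - 9x**2 + 48x - 42 = ((3/4)x + 3/4)(4x**2 - 16x + 12) + (51x - 51)
  4x**2 - 16x + 12 = ((4/51)x - 4/17)(51x - 51) + (0)
Last nonzero remainder: 51x - 51. Dividing through by 51 gives the monic gcd x - 1.
Cancel x - 1 from numerator and denominator to get the reduced form.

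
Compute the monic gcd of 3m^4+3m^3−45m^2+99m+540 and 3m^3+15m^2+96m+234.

m+3

Repeated division with remainder:
  3m^4+3m^3−45m^2+99m+540 = (m−4)(3m^3+15m^2+96m+234) + (−81m^2+249m+1476)
  3m^3+15m^2+96m+234 = (−(1/27)m−218/729)(−81m^2+249m+1476) + ((54706/243)m+54706/81)
  −81m^2+249m+1476 = (−(19683/54706)m+59778/27353)((54706/243)m+54706/81) + (0)
Last nonzero remainder: (54706/243)m+54706/81. Dividing through by 54706/243 gives the monic gcd m+3.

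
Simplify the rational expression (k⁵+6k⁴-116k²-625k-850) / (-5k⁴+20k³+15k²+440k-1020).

(-k³-2k²+25k+50)/(5k²-40k+60)

By polynomial division,
  k⁵+6k⁴-116k²-625k-850 = (-(1/5)k-2)(-5k⁴+20k³+15k²+440k-1020) + (43k³+2k²+51k-2890)
  -5k⁴+20k³+15k²+440k-1020 = (-(5/43)k+870/1849)(43k³+2k²+51k-2890) + ((36960/1849)k²+(147840/1849)k+628320/1849)
  43k³+2k²+51k-2890 = ((79507/36960)k-31433/3696)((36960/1849)k²+(147840/1849)k+628320/1849) + (0)
Last nonzero remainder: (36960/1849)k²+(147840/1849)k+628320/1849. Dividing through by 36960/1849 gives the monic gcd k²+4k+17.
Cancel k²+4k+17 from numerator and denominator to get the reduced form.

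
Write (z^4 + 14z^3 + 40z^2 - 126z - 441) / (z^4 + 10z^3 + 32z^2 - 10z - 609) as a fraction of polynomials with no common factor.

(z^2 + 10z + 21)/(z^2 + 6z + 29)

Repeated division with remainder:
  z^4 + 14z^3 + 40z^2 - 126z - 441 = (z^4 + 10z^3 + 32z^2 - 10z - 609) + (4z^3 + 8z^2 - 116z + 168)
  z^4 + 10z^3 + 32z^2 - 10z - 609 = ((1/4)z + 2)(4z^3 + 8z^2 - 116z + 168) + (45z^2 + 180z - 945)
  4z^3 + 8z^2 - 116z + 168 = ((4/45)z - 8/45)(45z^2 + 180z - 945) + (0)
Last nonzero remainder: 45z^2 + 180z - 945. Dividing through by 45 gives the monic gcd z^2 + 4z - 21.
Cancel z^2 + 4z - 21 from numerator and denominator to get the reduced form.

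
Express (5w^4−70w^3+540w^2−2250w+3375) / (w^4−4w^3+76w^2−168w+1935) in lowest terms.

Apply the Euclidean algorithm:
  5w^4−70w^3+540w^2−2250w+3375 = (5)(w^4−4w^3+76w^2−168w+1935) + (−50w^3+160w^2−1410w−6300)
  w^4−4w^3+76w^2−168w+1935 = (−(1/50)w+2/125)(−50w^3+160w^2−1410w−6300) + ((1131/25)w^2−(6786/25)w+10179/5)
  −50w^3+160w^2−1410w−6300 = (−(1250/1131)w−3500/1131)((1131/25)w^2−(6786/25)w+10179/5) + (0)
Last nonzero remainder: (1131/25)w^2−(6786/25)w+10179/5. Dividing through by 1131/25 gives the monic gcd w^2−6w+45.
Cancel w^2−6w+45 from numerator and denominator to get the reduced form.

(5w^2−40w+75)/(w^2+2w+43)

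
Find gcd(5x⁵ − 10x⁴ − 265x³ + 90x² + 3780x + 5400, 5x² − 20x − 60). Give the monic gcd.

Apply the Euclidean algorithm:
  5x⁵ − 10x⁴ − 265x³ + 90x² + 3780x + 5400 = (x³ + 2x² − 33x − 90)(5x² − 20x − 60) + (0)
Last nonzero remainder: 5x² − 20x − 60. Dividing through by 5 gives the monic gcd x² − 4x − 12.

x² − 4x − 12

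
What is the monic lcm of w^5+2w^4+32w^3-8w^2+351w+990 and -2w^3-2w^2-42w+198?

w^6-w^5+26w^4-104w^3+375w^2-63w-2970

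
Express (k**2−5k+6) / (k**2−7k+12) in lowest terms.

By polynomial division,
  k**2−5k+6 = (k**2−7k+12) + (2k−6)
  k**2−7k+12 = ((1/2)k−2)(2k−6) + (0)
Last nonzero remainder: 2k−6. Dividing through by 2 gives the monic gcd k−3.
Cancel k−3 from numerator and denominator to get the reduced form.

(k−2)/(k−4)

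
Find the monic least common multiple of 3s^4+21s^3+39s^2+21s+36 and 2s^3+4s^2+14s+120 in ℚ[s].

Apply the Euclidean algorithm:
  3s^4+21s^3+39s^2+21s+36 = ((3/2)s+15/2)(2s^3+4s^2+14s+120) + (-12s^2-264s-864)
  2s^3+4s^2+14s+120 = (-(1/6)s+10/3)(-12s^2-264s-864) + (750s+3000)
  -12s^2-264s-864 = (-(2/125)s-36/125)(750s+3000) + (0)
Last nonzero remainder: 750s+3000. Dividing through by 750 gives the monic gcd s+4.
Then lcm(f, g) = f·g / gcd(f, g); expanding and making the result monic gives the answer.

s^6+5s^5+14s^4+86s^3+193s^2+81s+180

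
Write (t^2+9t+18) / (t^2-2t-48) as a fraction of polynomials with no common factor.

(t+3)/(t-8)

Euclidean algorithm in ℚ[t]:
  t^2+9t+18 = (t^2-2t-48) + (11t+66)
  t^2-2t-48 = ((1/11)t-8/11)(11t+66) + (0)
Last nonzero remainder: 11t+66. Dividing through by 11 gives the monic gcd t+6.
Cancel t+6 from numerator and denominator to get the reduced form.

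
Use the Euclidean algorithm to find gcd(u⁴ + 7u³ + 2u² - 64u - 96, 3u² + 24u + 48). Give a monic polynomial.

u² + 8u + 16

Euclidean algorithm in ℚ[u]:
  u⁴ + 7u³ + 2u² - 64u - 96 = ((1/3)u² - (1/3)u - 2)(3u² + 24u + 48) + (0)
Last nonzero remainder: 3u² + 24u + 48. Dividing through by 3 gives the monic gcd u² + 8u + 16.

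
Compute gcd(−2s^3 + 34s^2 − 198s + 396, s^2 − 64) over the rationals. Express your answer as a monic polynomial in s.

1

By polynomial division,
  −2s^3 + 34s^2 − 198s + 396 = (−2s + 34)(s^2 − 64) + (−326s + 2572)
  s^2 − 64 = (−(1/326)s − 643/26569)(−326s + 2572) + (−46620/26569)
  −326s + 2572 = ((4330747/23310)s − 17083867/11655)(−46620/26569) + (0)
The last nonzero remainder is the constant −46620/26569, so the polynomials are coprime and gcd = 1.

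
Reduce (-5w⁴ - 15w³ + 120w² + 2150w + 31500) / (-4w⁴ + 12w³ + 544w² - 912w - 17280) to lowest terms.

Apply the Euclidean algorithm:
  -5w⁴ - 15w³ + 120w² + 2150w + 31500 = (5/4)(-4w⁴ + 12w³ + 544w² - 912w - 17280) + (-30w³ - 560w² + 3290w + 53100)
  -4w⁴ + 12w³ + 544w² - 912w - 17280 = ((2/15)w - 26/9)(-30w³ - 560w² + 3290w + 53100) + (-(13612/9)w² + (13612/9)w + 136120)
  -30w³ - 560w² + 3290w + 53100 = ((135/6806)w + 2655/6806)(-(13612/9)w² + (13612/9)w + 136120) + (0)
Last nonzero remainder: -(13612/9)w² + (13612/9)w + 136120. Dividing through by -13612/9 gives the monic gcd w² - w - 90.
Cancel w² - w - 90 from numerator and denominator to get the reduced form.

(5w² + 20w + 350)/(4w² - 8w - 192)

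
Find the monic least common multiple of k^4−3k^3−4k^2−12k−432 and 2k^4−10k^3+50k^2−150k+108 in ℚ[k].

Euclidean algorithm in ℚ[k]:
  k^4−3k^3−4k^2−12k−432 = (1/2)(2k^4−10k^3+50k^2−150k+108) + (2k^3−29k^2+63k−486)
  2k^4−10k^3+50k^2−150k+108 = (k+19/2)(2k^3−29k^2+63k−486) + ((525/2)k^2−(525/2)k+4725)
  2k^3−29k^2+63k−486 = ((4/525)k−18/175)((525/2)k^2−(525/2)k+4725) + (0)
Last nonzero remainder: (525/2)k^2−(525/2)k+4725. Dividing through by 525/2 gives the monic gcd k^2−k+18.
Then lcm(f, g) = f·g / gcd(f, g); expanding and making the result monic gives the answer.

k^6−7k^5+11k^4−5k^3−396k^2+1692k−1296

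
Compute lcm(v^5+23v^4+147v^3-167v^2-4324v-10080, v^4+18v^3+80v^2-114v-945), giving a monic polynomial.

v^7+25v^6+178v^5-218v^4-6863v^3-16223v^2+44700v+151200

Apply the Euclidean algorithm:
  v^5+23v^4+147v^3-167v^2-4324v-10080 = (v+5)(v^4+18v^3+80v^2-114v-945) + (-23v^3-453v^2-2809v-5355)
  v^4+18v^3+80v^2-114v-945 = (-(1/23)v+39/529)(-23v^3-453v^2-2809v-5355) + (-(4620/529)v^2-(73920/529)v-291060/529)
  -23v^3-453v^2-2809v-5355 = ((12167/4620)v+8993/924)(-(4620/529)v^2-(73920/529)v-291060/529) + (0)
Last nonzero remainder: -(4620/529)v^2-(73920/529)v-291060/529. Dividing through by -4620/529 gives the monic gcd v^2+16v+63.
Then lcm(f, g) = f·g / gcd(f, g); expanding and making the result monic gives the answer.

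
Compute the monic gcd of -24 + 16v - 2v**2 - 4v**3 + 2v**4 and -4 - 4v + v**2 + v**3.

-4 + v**2

Apply the Euclidean algorithm:
  2v**4 - 4v**3 - 2v**2 + 16v - 24 = (2v - 6)(v**3 + v**2 - 4v - 4) + (12v**2 - 48)
  v**3 + v**2 - 4v - 4 = ((1/12)v + 1/12)(12v**2 - 48) + (0)
Last nonzero remainder: 12v**2 - 48. Dividing through by 12 gives the monic gcd v**2 - 4.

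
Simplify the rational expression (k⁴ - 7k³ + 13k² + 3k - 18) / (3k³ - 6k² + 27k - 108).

Euclidean algorithm in ℚ[k]:
  k⁴ - 7k³ + 13k² + 3k - 18 = ((1/3)k - 5/3)(3k³ - 6k² + 27k - 108) + (-6k² + 84k - 198)
  3k³ - 6k² + 27k - 108 = (-(1/2)k - 6)(-6k² + 84k - 198) + (432k - 1296)
  -6k² + 84k - 198 = (-(1/72)k + 11/72)(432k - 1296) + (0)
Last nonzero remainder: 432k - 1296. Dividing through by 432 gives the monic gcd k - 3.
Cancel k - 3 from numerator and denominator to get the reduced form.

(k³ - 4k² + k + 6)/(3k² + 3k + 36)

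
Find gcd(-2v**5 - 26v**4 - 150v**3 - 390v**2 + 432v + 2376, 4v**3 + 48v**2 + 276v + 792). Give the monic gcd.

Apply the Euclidean algorithm:
  -2v**5 - 26v**4 - 150v**3 - 390v**2 + 432v + 2376 = (-(1/2)v**2 - (1/2)v + 3)(4v**3 + 48v**2 + 276v + 792) + (0)
Last nonzero remainder: 4v**3 + 48v**2 + 276v + 792. Dividing through by 4 gives the monic gcd v**3 + 12v**2 + 69v + 198.

v**3 + 12v**2 + 69v + 198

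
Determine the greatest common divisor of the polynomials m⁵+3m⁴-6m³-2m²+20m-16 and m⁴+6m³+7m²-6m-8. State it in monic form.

m³+5m²+2m-8

Apply the Euclidean algorithm:
  m⁵+3m⁴-6m³-2m²+20m-16 = (m-3)(m⁴+6m³+7m²-6m-8) + (5m³+25m²+10m-40)
  m⁴+6m³+7m²-6m-8 = ((1/5)m+1/5)(5m³+25m²+10m-40) + (0)
Last nonzero remainder: 5m³+25m²+10m-40. Dividing through by 5 gives the monic gcd m³+5m²+2m-8.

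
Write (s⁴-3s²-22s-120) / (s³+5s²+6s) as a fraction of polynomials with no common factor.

(s³-3s²+6s-40)/(s²+2s)

Repeated division with remainder:
  s⁴-3s²-22s-120 = (s-5)(s³+5s²+6s) + (16s²+8s-120)
  s³+5s²+6s = ((1/16)s+9/32)(16s²+8s-120) + ((45/4)s+135/4)
  16s²+8s-120 = ((64/45)s-32/9)((45/4)s+135/4) + (0)
Last nonzero remainder: (45/4)s+135/4. Dividing through by 45/4 gives the monic gcd s+3.
Cancel s+3 from numerator and denominator to get the reduced form.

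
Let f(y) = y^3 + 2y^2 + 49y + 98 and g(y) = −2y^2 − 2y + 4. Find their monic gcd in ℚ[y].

Euclidean algorithm in ℚ[y]:
  y^3 + 2y^2 + 49y + 98 = (−(1/2)y − 1/2)(−2y^2 − 2y + 4) + (50y + 100)
  −2y^2 − 2y + 4 = (−(1/25)y + 1/25)(50y + 100) + (0)
Last nonzero remainder: 50y + 100. Dividing through by 50 gives the monic gcd y + 2.

y + 2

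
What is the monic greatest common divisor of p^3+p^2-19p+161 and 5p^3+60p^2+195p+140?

p+7

Apply the Euclidean algorithm:
  p^3+p^2-19p+161 = (1/5)(5p^3+60p^2+195p+140) + (-11p^2-58p+133)
  5p^3+60p^2+195p+140 = (-(5/11)p-370/121)(-11p^2-58p+133) + ((9450/121)p+66150/121)
  -11p^2-58p+133 = (-(1331/9450)p+2299/9450)((9450/121)p+66150/121) + (0)
Last nonzero remainder: (9450/121)p+66150/121. Dividing through by 9450/121 gives the monic gcd p+7.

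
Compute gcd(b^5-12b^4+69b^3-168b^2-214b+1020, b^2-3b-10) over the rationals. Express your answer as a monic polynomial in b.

b^2-3b-10

Apply the Euclidean algorithm:
  b^5-12b^4+69b^3-168b^2-214b+1020 = (b^3-9b^2+52b-102)(b^2-3b-10) + (0)
The last nonzero remainder b^2-3b-10 is already monic.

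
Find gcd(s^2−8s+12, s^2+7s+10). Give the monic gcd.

Euclidean algorithm in ℚ[s]:
  s^2−8s+12 = (s^2+7s+10) + (−15s+2)
  s^2+7s+10 = (−(1/15)s−107/225)(−15s+2) + (2464/225)
  −15s+2 = (−(3375/2464)s+225/1232)(2464/225) + (0)
The last nonzero remainder is the constant 2464/225, so the polynomials are coprime and gcd = 1.

1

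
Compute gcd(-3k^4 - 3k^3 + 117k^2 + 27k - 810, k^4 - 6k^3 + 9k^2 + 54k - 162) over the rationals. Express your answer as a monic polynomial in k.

Apply the Euclidean algorithm:
  -3k^4 - 3k^3 + 117k^2 + 27k - 810 = (-3)(k^4 - 6k^3 + 9k^2 + 54k - 162) + (-21k^3 + 144k^2 + 189k - 1296)
  k^4 - 6k^3 + 9k^2 + 54k - 162 = (-(1/21)k - 2/49)(-21k^3 + 144k^2 + 189k - 1296) + ((1170/49)k^2 - 10530/49)
  -21k^3 + 144k^2 + 189k - 1296 = (-(343/390)k + 392/65)((1170/49)k^2 - 10530/49) + (0)
Last nonzero remainder: (1170/49)k^2 - 10530/49. Dividing through by 1170/49 gives the monic gcd k^2 - 9.

k^2 - 9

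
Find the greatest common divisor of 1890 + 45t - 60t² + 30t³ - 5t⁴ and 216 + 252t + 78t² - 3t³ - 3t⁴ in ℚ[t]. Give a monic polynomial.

-18 - 3t + t²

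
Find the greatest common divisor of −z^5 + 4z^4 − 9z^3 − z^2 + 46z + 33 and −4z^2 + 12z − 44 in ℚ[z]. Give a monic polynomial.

z^2 − 3z + 11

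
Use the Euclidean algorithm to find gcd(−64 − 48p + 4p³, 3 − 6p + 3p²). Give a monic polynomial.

Euclidean algorithm in ℚ[p]:
  4p³ − 48p − 64 = ((4/3)p + 8/3)(3p² − 6p + 3) + (−36p − 72)
  3p² − 6p + 3 = (−(1/12)p + 1/3)(−36p − 72) + (27)
  −36p − 72 = (−(4/3)p − 8/3)(27) + (0)
The last nonzero remainder is the constant 27, so the polynomials are coprime and gcd = 1.

1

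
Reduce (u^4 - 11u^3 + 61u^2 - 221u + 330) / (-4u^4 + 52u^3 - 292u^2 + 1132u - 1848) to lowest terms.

(-u + 5)/(4u - 28)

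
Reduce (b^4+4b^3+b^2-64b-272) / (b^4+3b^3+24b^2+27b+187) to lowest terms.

(b^2-16)/(b^2-b+11)

By polynomial division,
  b^4+4b^3+b^2-64b-272 = (b^4+3b^3+24b^2+27b+187) + (b^3-23b^2-91b-459)
  b^4+3b^3+24b^2+27b+187 = (b+26)(b^3-23b^2-91b-459) + (713b^2+2852b+12121)
  b^3-23b^2-91b-459 = ((1/713)b-27/713)(713b^2+2852b+12121) + (0)
Last nonzero remainder: 713b^2+2852b+12121. Dividing through by 713 gives the monic gcd b^2+4b+17.
Cancel b^2+4b+17 from numerator and denominator to get the reduced form.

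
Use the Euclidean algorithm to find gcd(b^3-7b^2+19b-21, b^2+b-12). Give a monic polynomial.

Apply the Euclidean algorithm:
  b^3-7b^2+19b-21 = (b-8)(b^2+b-12) + (39b-117)
  b^2+b-12 = ((1/39)b+4/39)(39b-117) + (0)
Last nonzero remainder: 39b-117. Dividing through by 39 gives the monic gcd b-3.

b-3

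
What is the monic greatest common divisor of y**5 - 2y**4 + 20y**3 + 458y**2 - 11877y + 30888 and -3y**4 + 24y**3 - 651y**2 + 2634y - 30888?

By polynomial division,
  y**5 - 2y**4 + 20y**3 + 458y**2 - 11877y + 30888 = (-(1/3)y - 2)(-3y**4 + 24y**3 - 651y**2 + 2634y - 30888) + (-149y**3 + 34y**2 - 16905y - 30888)
  -3y**4 + 24y**3 - 651y**2 + 2634y - 30888 = ((3/149)y - 3474/22201)(-149y**3 + 34y**2 - 16905y - 30888) + (-(6778200/22201)y**2 + (13556400/22201)y - 793049400/22201)
  -149y**3 + 34y**2 - 16905y - 30888 = ((3307949/6778200)y + 22201/25675)(-(6778200/22201)y**2 + (13556400/22201)y - 793049400/22201) + (0)
Last nonzero remainder: -(6778200/22201)y**2 + (13556400/22201)y - 793049400/22201. Dividing through by -6778200/22201 gives the monic gcd y**2 - 2y + 117.

y**2 - 2y + 117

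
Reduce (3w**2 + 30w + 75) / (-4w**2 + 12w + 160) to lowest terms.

(-3w - 15)/(4w - 32)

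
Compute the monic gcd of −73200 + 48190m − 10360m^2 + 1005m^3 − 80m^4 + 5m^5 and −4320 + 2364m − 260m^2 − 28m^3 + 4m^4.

−120 + 79m − 16m^2 + m^3

Repeated division with remainder:
  5m^5 − 80m^4 + 1005m^3 − 10360m^2 + 48190m − 73200 = ((5/4)m − 45/4)(4m^4 − 28m^3 − 260m^2 + 2364m − 4320) + (1015m^3 − 16240m^2 + 80185m − 121800)
  4m^4 − 28m^3 − 260m^2 + 2364m − 4320 = ((4/1015)m + 36/1015)(1015m^3 − 16240m^2 + 80185m − 121800) + (0)
Last nonzero remainder: 1015m^3 − 16240m^2 + 80185m − 121800. Dividing through by 1015 gives the monic gcd m^3 − 16m^2 + 79m − 120.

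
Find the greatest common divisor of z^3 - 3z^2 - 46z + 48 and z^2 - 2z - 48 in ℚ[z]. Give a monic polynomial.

z^2 - 2z - 48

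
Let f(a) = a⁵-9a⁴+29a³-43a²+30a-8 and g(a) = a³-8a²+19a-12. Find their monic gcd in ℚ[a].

Euclidean algorithm in ℚ[a]:
  a⁵-9a⁴+29a³-43a²+30a-8 = (a²-a+2)(a³-8a²+19a-12) + (4a²-20a+16)
  a³-8a²+19a-12 = ((1/4)a-3/4)(4a²-20a+16) + (0)
Last nonzero remainder: 4a²-20a+16. Dividing through by 4 gives the monic gcd a²-5a+4.

a²-5a+4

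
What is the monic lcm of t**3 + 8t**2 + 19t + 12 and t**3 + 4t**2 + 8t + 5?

Apply the Euclidean algorithm:
  t**3 + 8t**2 + 19t + 12 = (t**3 + 4t**2 + 8t + 5) + (4t**2 + 11t + 7)
  t**3 + 4t**2 + 8t + 5 = ((1/4)t + 5/16)(4t**2 + 11t + 7) + ((45/16)t + 45/16)
  4t**2 + 11t + 7 = ((64/45)t + 112/45)((45/16)t + 45/16) + (0)
Last nonzero remainder: (45/16)t + 45/16. Dividing through by 45/16 gives the monic gcd t + 1.
Then lcm(f, g) = f·g / gcd(f, g); expanding and making the result monic gives the answer.

t**5 + 11t**4 + 48t**3 + 109t**2 + 131t + 60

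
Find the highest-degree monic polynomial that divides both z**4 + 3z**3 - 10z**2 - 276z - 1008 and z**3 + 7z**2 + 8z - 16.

Apply the Euclidean algorithm:
  z**4 + 3z**3 - 10z**2 - 276z - 1008 = (z - 4)(z**3 + 7z**2 + 8z - 16) + (10z**2 - 228z - 1072)
  z**3 + 7z**2 + 8z - 16 = ((1/10)z + 149/50)(10z**2 - 228z - 1072) + ((19866/25)z + 79464/25)
  10z**2 - 228z - 1072 = ((125/9933)z - 3350/9933)((19866/25)z + 79464/25) + (0)
Last nonzero remainder: (19866/25)z + 79464/25. Dividing through by 19866/25 gives the monic gcd z + 4.

z + 4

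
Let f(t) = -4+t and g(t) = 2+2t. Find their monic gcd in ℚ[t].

1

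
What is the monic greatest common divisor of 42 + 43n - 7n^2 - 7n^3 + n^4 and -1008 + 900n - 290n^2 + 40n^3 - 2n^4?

21 - 10n + n^2

Repeated division with remainder:
  n^4 - 7n^3 - 7n^2 + 43n + 42 = (-1/2)(-2n^4 + 40n^3 - 290n^2 + 900n - 1008) + (13n^3 - 152n^2 + 493n - 462)
  -2n^4 + 40n^3 - 290n^2 + 900n - 1008 = (-(2/13)n + 216/169)(13n^3 - 152n^2 + 493n - 462) + (-(3360/169)n^2 + (33600/169)n - 70560/169)
  13n^3 - 152n^2 + 493n - 462 = (-(2197/3360)n + 1859/1680)(-(3360/169)n^2 + (33600/169)n - 70560/169) + (0)
Last nonzero remainder: -(3360/169)n^2 + (33600/169)n - 70560/169. Dividing through by -3360/169 gives the monic gcd n^2 - 10n + 21.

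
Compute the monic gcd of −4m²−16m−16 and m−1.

1

By polynomial division,
  −4m²−16m−16 = (−4m−20)(m−1) + (−36)
  m−1 = (−(1/36)m+1/36)(−36) + (0)
The last nonzero remainder is the constant −36, so the polynomials are coprime and gcd = 1.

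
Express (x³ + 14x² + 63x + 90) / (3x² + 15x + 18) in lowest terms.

(x² + 11x + 30)/(3x + 6)

By polynomial division,
  x³ + 14x² + 63x + 90 = ((1/3)x + 3)(3x² + 15x + 18) + (12x + 36)
  3x² + 15x + 18 = ((1/4)x + 1/2)(12x + 36) + (0)
Last nonzero remainder: 12x + 36. Dividing through by 12 gives the monic gcd x + 3.
Cancel x + 3 from numerator and denominator to get the reduced form.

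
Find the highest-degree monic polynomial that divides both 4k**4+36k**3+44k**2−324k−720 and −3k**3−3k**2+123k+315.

Euclidean algorithm in ℚ[k]:
  4k**4+36k**3+44k**2−324k−720 = (−(4/3)k−32/3)(−3k**3−3k**2+123k+315) + (176k**2+1408k+2640)
  −3k**3−3k**2+123k+315 = (−(3/176)k+21/176)(176k**2+1408k+2640) + (0)
Last nonzero remainder: 176k**2+1408k+2640. Dividing through by 176 gives the monic gcd k**2+8k+15.

k**2+8k+15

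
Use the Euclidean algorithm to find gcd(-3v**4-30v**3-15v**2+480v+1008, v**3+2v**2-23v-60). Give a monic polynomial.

By polynomial division,
  -3v**4-30v**3-15v**2+480v+1008 = (-3v-24)(v**3+2v**2-23v-60) + (-36v**2-252v-432)
  v**3+2v**2-23v-60 = (-(1/36)v+5/36)(-36v**2-252v-432) + (0)
Last nonzero remainder: -36v**2-252v-432. Dividing through by -36 gives the monic gcd v**2+7v+12.

v**2+7v+12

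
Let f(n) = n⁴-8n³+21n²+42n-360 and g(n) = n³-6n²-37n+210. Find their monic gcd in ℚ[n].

n-5

Euclidean algorithm in ℚ[n]:
  n⁴-8n³+21n²+42n-360 = (n-2)(n³-6n²-37n+210) + (46n²-242n+60)
  n³-6n²-37n+210 = ((1/46)n-17/1058)(46n²-242n+60) + (-(22320/529)n+111600/529)
  46n²-242n+60 = (-(12167/11160)n+529/1860)(-(22320/529)n+111600/529) + (0)
Last nonzero remainder: -(22320/529)n+111600/529. Dividing through by -22320/529 gives the monic gcd n-5.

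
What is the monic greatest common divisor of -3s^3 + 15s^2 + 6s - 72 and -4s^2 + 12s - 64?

1

Euclidean algorithm in ℚ[s]:
  -3s^3 + 15s^2 + 6s - 72 = ((3/4)s - 3/2)(-4s^2 + 12s - 64) + (72s - 168)
  -4s^2 + 12s - 64 = (-(1/18)s + 1/27)(72s - 168) + (-520/9)
  72s - 168 = (-(81/65)s + 189/65)(-520/9) + (0)
The last nonzero remainder is the constant -520/9, so the polynomials are coprime and gcd = 1.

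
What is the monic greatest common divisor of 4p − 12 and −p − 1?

1

Euclidean algorithm in ℚ[p]:
  4p − 12 = (−4)(−p − 1) + (−16)
  −p − 1 = ((1/16)p + 1/16)(−16) + (0)
The last nonzero remainder is the constant −16, so the polynomials are coprime and gcd = 1.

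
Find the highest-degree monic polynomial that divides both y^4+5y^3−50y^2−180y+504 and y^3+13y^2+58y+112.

By polynomial division,
  y^4+5y^3−50y^2−180y+504 = (y−8)(y^3+13y^2+58y+112) + (−4y^2+172y+1400)
  y^3+13y^2+58y+112 = (−(1/4)y−14)(−4y^2+172y+1400) + (2816y+19712)
  −4y^2+172y+1400 = (−(1/704)y+25/352)(2816y+19712) + (0)
Last nonzero remainder: 2816y+19712. Dividing through by 2816 gives the monic gcd y+7.

y+7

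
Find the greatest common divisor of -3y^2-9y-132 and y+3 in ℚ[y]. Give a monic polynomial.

1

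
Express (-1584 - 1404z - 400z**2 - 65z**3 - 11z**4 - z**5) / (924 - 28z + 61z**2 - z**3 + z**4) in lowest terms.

(-48 - 44z - 12z**2 - z**3)/(28 + z**2)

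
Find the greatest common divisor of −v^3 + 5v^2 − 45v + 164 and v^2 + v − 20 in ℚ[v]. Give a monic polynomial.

v − 4

Repeated division with remainder:
  −v^3 + 5v^2 − 45v + 164 = (−v + 6)(v^2 + v − 20) + (−71v + 284)
  v^2 + v − 20 = (−(1/71)v − 5/71)(−71v + 284) + (0)
Last nonzero remainder: −71v + 284. Dividing through by −71 gives the monic gcd v − 4.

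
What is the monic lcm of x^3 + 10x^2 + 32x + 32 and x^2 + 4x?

Repeated division with remainder:
  x^3 + 10x^2 + 32x + 32 = (x + 6)(x^2 + 4x) + (8x + 32)
  x^2 + 4x = ((1/8)x)(8x + 32) + (0)
Last nonzero remainder: 8x + 32. Dividing through by 8 gives the monic gcd x + 4.
Then lcm(f, g) = f·g / gcd(f, g); expanding and making the result monic gives the answer.

x^4 + 10x^3 + 32x^2 + 32x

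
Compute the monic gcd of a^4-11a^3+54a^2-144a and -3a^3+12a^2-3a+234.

a-6

Repeated division with remainder:
  a^4-11a^3+54a^2-144a = (-(1/3)a+7/3)(-3a^3+12a^2-3a+234) + (25a^2-59a-546)
  -3a^3+12a^2-3a+234 = (-(3/25)a+123/625)(25a^2-59a-546) + (-(35568/625)a+213408/625)
  25a^2-59a-546 = (-(15625/35568)a-4375/2736)(-(35568/625)a+213408/625) + (0)
Last nonzero remainder: -(35568/625)a+213408/625. Dividing through by -35568/625 gives the monic gcd a-6.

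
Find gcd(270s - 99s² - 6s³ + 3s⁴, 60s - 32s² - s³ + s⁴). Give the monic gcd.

-30s + s² + s³

Euclidean algorithm in ℚ[s]:
  3s⁴ - 6s³ - 99s² + 270s = (3)(s⁴ - s³ - 32s² + 60s) + (-3s³ - 3s² + 90s)
  s⁴ - s³ - 32s² + 60s = (-(1/3)s + 2/3)(-3s³ - 3s² + 90s) + (0)
Last nonzero remainder: -3s³ - 3s² + 90s. Dividing through by -3 gives the monic gcd s³ + s² - 30s.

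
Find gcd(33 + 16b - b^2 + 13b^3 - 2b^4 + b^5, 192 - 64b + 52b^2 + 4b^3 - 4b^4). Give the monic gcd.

Apply the Euclidean algorithm:
  b^5 - 2b^4 + 13b^3 - b^2 + 16b + 33 = (-(1/4)b + 1/4)(-4b^4 + 4b^3 + 52b^2 - 64b + 192) + (25b^3 - 30b^2 + 80b - 15)
  -4b^4 + 4b^3 + 52b^2 - 64b + 192 = (-(4/25)b - 4/125)(25b^3 - 30b^2 + 80b - 15) + ((1596/25)b^2 - (1596/25)b + 4788/25)
  25b^3 - 30b^2 + 80b - 15 = ((625/1596)b - 125/1596)((1596/25)b^2 - (1596/25)b + 4788/25) + (0)
Last nonzero remainder: (1596/25)b^2 - (1596/25)b + 4788/25. Dividing through by 1596/25 gives the monic gcd b^2 - b + 3.

3 - b + b^2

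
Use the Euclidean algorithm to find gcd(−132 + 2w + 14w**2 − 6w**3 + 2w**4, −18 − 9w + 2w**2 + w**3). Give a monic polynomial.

−6 − w + w**2

Repeated division with remainder:
  2w**4 − 6w**3 + 14w**2 + 2w − 132 = (2w − 10)(w**3 + 2w**2 − 9w − 18) + (52w**2 − 52w − 312)
  w**3 + 2w**2 − 9w − 18 = ((1/52)w + 3/52)(52w**2 − 52w − 312) + (0)
Last nonzero remainder: 52w**2 − 52w − 312. Dividing through by 52 gives the monic gcd w**2 − w − 6.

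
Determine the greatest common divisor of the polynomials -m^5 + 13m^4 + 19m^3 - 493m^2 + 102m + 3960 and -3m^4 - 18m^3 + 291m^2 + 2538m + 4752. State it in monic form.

m^2 - 8m - 33

Repeated division with remainder:
  -m^5 + 13m^4 + 19m^3 - 493m^2 + 102m + 3960 = ((1/3)m - 19/3)(-3m^4 - 18m^3 + 291m^2 + 2538m + 4752) + (-192m^3 + 504m^2 + 14592m + 34056)
  -3m^4 - 18m^3 + 291m^2 + 2538m + 4752 = ((1/64)m + 69/512)(-192m^3 + 504m^2 + 14592m + 34056) + (-(315/64)m^2 + (315/8)m + 10395/64)
  -192m^3 + 504m^2 + 14592m + 34056 = ((4096/105)m + 22016/105)(-(315/64)m^2 + (315/8)m + 10395/64) + (0)
Last nonzero remainder: -(315/64)m^2 + (315/8)m + 10395/64. Dividing through by -315/64 gives the monic gcd m^2 - 8m - 33.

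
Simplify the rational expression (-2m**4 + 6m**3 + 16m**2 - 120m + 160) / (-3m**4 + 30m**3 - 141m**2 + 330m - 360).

(2m**2 + 4m - 16)/(3m**2 - 15m + 36)

Repeated division with remainder:
  -2m**4 + 6m**3 + 16m**2 - 120m + 160 = (2/3)(-3m**4 + 30m**3 - 141m**2 + 330m - 360) + (-14m**3 + 110m**2 - 340m + 400)
  -3m**4 + 30m**3 - 141m**2 + 330m - 360 = ((3/14)m - 45/98)(-14m**3 + 110m**2 - 340m + 400) + (-(864/49)m**2 + (4320/49)m - 8640/49)
  -14m**3 + 110m**2 - 340m + 400 = ((343/432)m - 245/108)(-(864/49)m**2 + (4320/49)m - 8640/49) + (0)
Last nonzero remainder: -(864/49)m**2 + (4320/49)m - 8640/49. Dividing through by -864/49 gives the monic gcd m**2 - 5m + 10.
Cancel m**2 - 5m + 10 from numerator and denominator to get the reduced form.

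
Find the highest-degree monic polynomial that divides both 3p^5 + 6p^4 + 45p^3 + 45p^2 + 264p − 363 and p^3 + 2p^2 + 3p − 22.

p^2 + 4p + 11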